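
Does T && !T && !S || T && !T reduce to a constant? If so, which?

T && !T && !S || T && !T
= T && !T   — absorption
= false   — complement

yes, False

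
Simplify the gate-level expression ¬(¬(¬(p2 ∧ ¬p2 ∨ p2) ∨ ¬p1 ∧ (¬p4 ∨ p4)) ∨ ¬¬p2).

¬p2

¬(¬(¬(p2 ∧ ¬p2 ∨ p2) ∨ ¬p1 ∧ (¬p4 ∨ p4)) ∨ ¬¬p2)
= ¬(¬(¬(p2 ∧ ¬p2 ∨ p2) ∨ ¬p1) ∨ ¬¬p2)
= (¬(p2 ∧ ¬p2 ∨ p2) ∨ ¬p1) ∧ ¬p2
= (¬p2 ∨ ¬p1) ∧ ¬p2
= ¬p2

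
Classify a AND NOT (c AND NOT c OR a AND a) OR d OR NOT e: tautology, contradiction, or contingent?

a AND NOT (c AND NOT c OR a AND a) OR d OR NOT e
= a AND NOT (a AND a) OR d OR NOT e   — complement / identity
= a AND NOT a OR d OR NOT e   — idempotence
= d OR NOT e   — complement / identity
This depends on d, e, so it is not a constant.

contingent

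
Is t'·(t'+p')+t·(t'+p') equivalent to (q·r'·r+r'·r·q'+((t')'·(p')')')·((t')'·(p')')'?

E1: t'·(t'+p')+t·(t'+p')
    = t'+p'   — distribution
E2: (q·r'·r+r'·r·q'+((t')'·(p')')')·((t')'·(p')')'
    = (r'·r+((t')'·(p')')')·((t')'·(p')')'   — distribution
    = ((t')'·(p')')'·((t')'·(p')')'   — complement / identity
    = ((t')'·(p')')'   — idempotence
    = t'+p'   — De Morgan
Both reduce to t'+p', so they are equivalent.

Yes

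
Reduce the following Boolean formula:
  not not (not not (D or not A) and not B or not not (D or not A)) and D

D

not not (not not (D or not A) and not B or not not (D or not A)) and D
= not not not not (D or not A) and D   [absorption]
= not not (D or not A) and D   [double negation]
= (D or not A) and D   [double negation]
= D   [absorption]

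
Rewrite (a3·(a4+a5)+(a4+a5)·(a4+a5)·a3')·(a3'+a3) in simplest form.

(a3·(a4+a5)+(a4+a5)·(a4+a5)·a3')·(a3'+a3)
= (a3·(a4+a5)+(a4+a5)·a3')·(a3'+a3)   — idempotence
= (a4+a5)·(a3'+a3)   — distribution
= a4+a5   — complement / identity

a4+a5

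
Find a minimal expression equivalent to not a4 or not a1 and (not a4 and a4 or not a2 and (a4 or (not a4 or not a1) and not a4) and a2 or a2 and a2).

not a4 or not a1 and (not a4 and a4 or not a2 and (a4 or (not a4 or not a1) and not a4) and a2 or a2 and a2)
= not a4 or not a1 and (not a4 and a4 or not a2 and (a4 or not a4) and a2 or a2 and a2)   [absorption]
= not a4 or not a1 and (not a4 and a4 or not a2 and a2 or a2 and a2)   [complement / identity]
= not a4 or not a1 and (not a2 and a2 or a2 and a2)   [complement / identity]
= not a4 or not a1 and a2   [distribution]

not a4 or not a1 and a2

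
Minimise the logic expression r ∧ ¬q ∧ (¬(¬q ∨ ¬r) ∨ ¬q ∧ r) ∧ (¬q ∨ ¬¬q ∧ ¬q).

r ∧ ¬q

r ∧ ¬q ∧ (¬(¬q ∨ ¬r) ∨ ¬q ∧ r) ∧ (¬q ∨ ¬¬q ∧ ¬q)
= r ∧ ¬q ∧ (¬(¬q ∨ ¬r) ∨ ¬q ∧ r) ∧ (¬q ∨ q ∧ ¬q)   (double negation)
= r ∧ ¬q ∧ (¬(¬q ∨ ¬r) ∨ ¬q ∧ r) ∧ ¬q   (complement / identity)
= r ∧ ¬q ∧ (q ∧ r ∨ ¬q ∧ r) ∧ ¬q   (De Morgan)
= r ∧ ¬q ∧ r ∧ ¬q   (distribution)
= r ∧ ¬q   (idempotence)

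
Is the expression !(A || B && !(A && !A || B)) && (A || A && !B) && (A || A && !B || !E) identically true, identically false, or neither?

!(A || B && !(A && !A || B)) && (A || A && !B) && (A || A && !B || !E)
= !(A || B && !(A && !A || B)) && (A || A && !B)   — absorption
= !(A || B && !(A && !A || B)) && A   — absorption
= !(A || B && !B) && A   — complement / identity
= !A && A   — complement / identity
= false   — complement

identically false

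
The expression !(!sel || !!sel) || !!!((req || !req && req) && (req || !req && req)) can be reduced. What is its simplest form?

!(!sel || !!sel) || !!!((req || !req && req) && (req || !req && req))
= !(!sel || !!sel) || !!!(req && req || !req && req)   — distribution
= sel && !sel || !!!(req && req || !req && req)   — De Morgan
= sel && !sel || !(req && req || !req && req)   — double negation
= sel && !sel || !req   — distribution
= !req   — complement / identity

!req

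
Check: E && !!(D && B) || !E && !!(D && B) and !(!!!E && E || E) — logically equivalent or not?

No

E1: E && !!(D && B) || !E && !!(D && B)
    = !!(D && B)
    = D && B
E2: !(!!!E && E || E)
    = !(!E && E || E)
    = !E
These differ: at B=1, D=0, E=0, E1 = 0 but E2 = 1.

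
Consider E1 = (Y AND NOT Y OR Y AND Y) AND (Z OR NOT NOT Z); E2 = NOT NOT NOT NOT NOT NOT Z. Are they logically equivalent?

No

E1: (Y AND NOT Y OR Y AND Y) AND (Z OR NOT NOT Z)
    = Y AND (Z OR NOT NOT Z)   (distribution)
    = Y AND (Z OR Z)   (double negation)
    = Y AND Z   (idempotence)
E2: NOT NOT NOT NOT NOT NOT Z
    = NOT NOT NOT NOT Z   (double negation)
    = NOT NOT Z   (double negation)
    = Z   (double negation)
These differ: at Y=0, Z=1, E1 = 0 but E2 = 1.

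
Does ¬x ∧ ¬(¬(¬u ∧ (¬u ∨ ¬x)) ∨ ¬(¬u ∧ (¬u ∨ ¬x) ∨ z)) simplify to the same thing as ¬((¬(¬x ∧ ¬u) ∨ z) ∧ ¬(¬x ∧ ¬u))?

Yes

E1: ¬x ∧ ¬(¬(¬u ∧ (¬u ∨ ¬x)) ∨ ¬(¬u ∧ (¬u ∨ ¬x) ∨ z))
    = ¬x ∧ ¬u ∧ (¬u ∨ ¬x) ∧ (¬u ∧ (¬u ∨ ¬x) ∨ z)   — De Morgan
    = ¬x ∧ ¬u ∧ (¬u ∨ ¬x)   — absorption
    = ¬x ∧ ¬u   — absorption
E2: ¬((¬(¬x ∧ ¬u) ∨ z) ∧ ¬(¬x ∧ ¬u))
    = ¬¬(¬x ∧ ¬u)   — absorption
    = ¬x ∧ ¬u   — double negation
Both reduce to ¬x ∧ ¬u, so they are equivalent.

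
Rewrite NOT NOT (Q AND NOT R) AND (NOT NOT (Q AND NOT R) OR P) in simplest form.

NOT NOT (Q AND NOT R) AND (NOT NOT (Q AND NOT R) OR P)
= NOT NOT (Q AND NOT R)   (absorption)
= Q AND NOT R   (double negation)

Q AND NOT R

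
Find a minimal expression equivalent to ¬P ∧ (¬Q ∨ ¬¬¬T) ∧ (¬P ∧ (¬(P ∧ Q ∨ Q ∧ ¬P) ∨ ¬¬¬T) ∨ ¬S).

¬P ∧ (¬Q ∨ ¬¬¬T) ∧ (¬P ∧ (¬(P ∧ Q ∨ Q ∧ ¬P) ∨ ¬¬¬T) ∨ ¬S)
= ¬P ∧ (¬Q ∨ ¬¬¬T) ∧ (¬P ∧ (¬Q ∨ ¬¬¬T) ∨ ¬S)   — distribution
= ¬P ∧ (¬Q ∨ ¬¬¬T)   — absorption
= ¬P ∧ (¬Q ∨ ¬T)   — double negation

¬P ∧ (¬Q ∨ ¬T)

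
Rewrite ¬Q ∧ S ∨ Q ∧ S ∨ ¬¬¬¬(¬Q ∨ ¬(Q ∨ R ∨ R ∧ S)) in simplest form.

¬Q ∧ S ∨ Q ∧ S ∨ ¬¬¬¬(¬Q ∨ ¬(Q ∨ R ∨ R ∧ S))
= ¬Q ∧ S ∨ Q ∧ S ∨ ¬¬(¬Q ∨ ¬(Q ∨ R ∨ R ∧ S))   (double negation)
= ¬Q ∧ S ∨ Q ∧ S ∨ ¬(Q ∧ (Q ∨ R ∨ R ∧ S))   (De Morgan)
= ¬Q ∧ S ∨ Q ∧ S ∨ ¬(Q ∧ (Q ∨ R))   (absorption)
= ¬Q ∧ S ∨ Q ∧ S ∨ ¬Q   (absorption)
= S ∨ ¬Q   (distribution)

S ∨ ¬Q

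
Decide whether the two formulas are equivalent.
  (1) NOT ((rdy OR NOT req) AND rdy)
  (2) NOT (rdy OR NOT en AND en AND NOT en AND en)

E1: NOT ((rdy OR NOT req) AND rdy)
    = NOT rdy   (absorption)
E2: NOT (rdy OR NOT en AND en AND NOT en AND en)
    = NOT (rdy OR NOT en AND en)   (idempotence)
    = NOT rdy   (complement / identity)
Both reduce to NOT rdy, so they are equivalent.

Yes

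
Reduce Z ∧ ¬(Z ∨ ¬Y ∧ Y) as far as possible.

Z ∧ ¬(Z ∨ ¬Y ∧ Y)
= Z ∧ ¬Z   — complement / identity
= False   — complement

False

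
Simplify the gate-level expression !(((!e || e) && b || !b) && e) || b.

!e || b

!(((!e || e) && b || !b) && e) || b
= !((b || !b) && e) || b   [complement / identity]
= !e || b   [complement / identity]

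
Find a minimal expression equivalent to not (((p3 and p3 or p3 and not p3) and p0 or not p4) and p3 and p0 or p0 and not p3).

not (((p3 and p3 or p3 and not p3) and p0 or not p4) and p3 and p0 or p0 and not p3)
= not ((p3 and p0 or not p4) and p3 and p0 or p0 and not p3)   — distribution
= not (p3 and p0 or p0 and not p3)   — absorption
= not p0   — distribution

not p0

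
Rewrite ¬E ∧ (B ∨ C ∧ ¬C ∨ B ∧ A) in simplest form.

¬E ∧ (B ∨ C ∧ ¬C ∨ B ∧ A)
= ¬E ∧ (B ∨ B ∧ A)
= ¬E ∧ B

¬E ∧ B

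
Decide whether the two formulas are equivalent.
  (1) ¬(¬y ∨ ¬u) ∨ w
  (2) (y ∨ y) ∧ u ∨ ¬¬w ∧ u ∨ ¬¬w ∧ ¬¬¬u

Yes

E1: ¬(¬y ∨ ¬u) ∨ w
    = y ∧ u ∨ w   — De Morgan
E2: (y ∨ y) ∧ u ∨ ¬¬w ∧ u ∨ ¬¬w ∧ ¬¬¬u
    = (y ∨ y) ∧ u ∨ ¬¬w ∧ u ∨ ¬¬w ∧ ¬u   — double negation
    = (y ∨ y) ∧ u ∨ ¬¬w   — distribution
    = y ∧ u ∨ ¬¬w   — idempotence
    = y ∧ u ∨ w   — double negation
Both reduce to y ∧ u ∨ w, so they are equivalent.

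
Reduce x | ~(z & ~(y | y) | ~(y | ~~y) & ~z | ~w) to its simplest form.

x | y & w

x | ~(z & ~(y | y) | ~(y | ~~y) & ~z | ~w)
= x | ~(z & ~(y | y) | ~(y | y) & ~z | ~w)   — double negation
= x | ~(~(y | y) | ~w)   — distribution
= x | (y | y) & w   — De Morgan
= x | y & w   — idempotence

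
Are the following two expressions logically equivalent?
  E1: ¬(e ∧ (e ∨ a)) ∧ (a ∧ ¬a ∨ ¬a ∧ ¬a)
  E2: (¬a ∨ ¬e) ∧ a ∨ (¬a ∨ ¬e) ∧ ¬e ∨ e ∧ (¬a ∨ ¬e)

E1: ¬(e ∧ (e ∨ a)) ∧ (a ∧ ¬a ∨ ¬a ∧ ¬a)
    = ¬(e ∧ (e ∨ a)) ∧ ¬a   — distribution
    = ¬e ∧ ¬a   — absorption
E2: (¬a ∨ ¬e) ∧ a ∨ (¬a ∨ ¬e) ∧ ¬e ∨ e ∧ (¬a ∨ ¬e)
    = (¬a ∨ ¬e) ∧ a ∨ ¬a ∨ ¬e   — distribution
    = ¬a ∨ ¬e   — absorption
These differ: at a=0, e=1, E1 = 0 but E2 = 1.

No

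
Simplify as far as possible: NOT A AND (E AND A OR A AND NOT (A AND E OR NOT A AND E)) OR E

E

NOT A AND (E AND A OR A AND NOT (A AND E OR NOT A AND E)) OR E
= NOT A AND (E AND A OR A AND NOT E) OR E   [distribution]
= NOT A AND A OR E   [distribution]
= E   [complement / identity]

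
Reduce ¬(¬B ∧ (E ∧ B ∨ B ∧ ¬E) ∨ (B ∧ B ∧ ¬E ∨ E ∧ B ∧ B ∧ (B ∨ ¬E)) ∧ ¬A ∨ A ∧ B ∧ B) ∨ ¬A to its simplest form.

¬(¬B ∧ (E ∧ B ∨ B ∧ ¬E) ∨ (B ∧ B ∧ ¬E ∨ E ∧ B ∧ B ∧ (B ∨ ¬E)) ∧ ¬A ∨ A ∧ B ∧ B) ∨ ¬A
= ¬(¬B ∧ B ∨ (B ∧ B ∧ ¬E ∨ E ∧ B ∧ B ∧ (B ∨ ¬E)) ∧ ¬A ∨ A ∧ B ∧ B) ∨ ¬A   (distribution)
= ¬(¬B ∧ B ∨ (B ∧ B ∧ ¬E ∨ E ∧ B ∧ B) ∧ ¬A ∨ A ∧ B ∧ B) ∨ ¬A   (absorption)
= ¬(¬B ∧ B ∨ B ∧ B ∧ ¬A ∨ A ∧ B ∧ B) ∨ ¬A   (distribution)
= ¬(¬B ∧ B ∨ B ∧ B) ∨ ¬A   (distribution)
= ¬B ∨ ¬A   (distribution)

¬B ∨ ¬A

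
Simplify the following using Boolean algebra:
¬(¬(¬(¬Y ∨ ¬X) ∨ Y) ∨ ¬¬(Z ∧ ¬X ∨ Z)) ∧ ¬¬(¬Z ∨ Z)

¬(¬(¬(¬Y ∨ ¬X) ∨ Y) ∨ ¬¬(Z ∧ ¬X ∨ Z)) ∧ ¬¬(¬Z ∨ Z)
= ¬(¬(¬(¬Y ∨ ¬X) ∨ Y) ∨ ¬¬(Z ∧ ¬X ∨ Z)) ∧ (¬Z ∨ Z)
= ¬(¬(Y ∧ X ∨ Y) ∨ ¬¬(Z ∧ ¬X ∨ Z)) ∧ (¬Z ∨ Z)
= ¬(¬(Y ∧ X ∨ Y) ∨ ¬¬Z) ∧ (¬Z ∨ Z)
= ¬(¬Y ∨ ¬¬Z) ∧ (¬Z ∨ Z)
= ¬(¬Y ∨ ¬¬Z)
= Y ∧ ¬Z

Y ∧ ¬Z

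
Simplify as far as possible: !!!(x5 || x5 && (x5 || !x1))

!x5

!!!(x5 || x5 && (x5 || !x1))
= !!!(x5 || x5)   (absorption)
= !!!x5   (idempotence)
= !x5   (double negation)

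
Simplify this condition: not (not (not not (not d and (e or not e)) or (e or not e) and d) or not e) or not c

e or not c

not (not (not not (not d and (e or not e)) or (e or not e) and d) or not e) or not c
= not (not (not d and (e or not e) or (e or not e) and d) or not e) or not c
= (not d and (e or not e) or (e or not e) and d) and e or not c
= (e or not e) and e or not c
= e or not c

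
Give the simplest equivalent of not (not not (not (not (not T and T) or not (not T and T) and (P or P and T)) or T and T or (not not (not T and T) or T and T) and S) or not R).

not T and R

not (not not (not (not (not T and T) or not (not T and T) and (P or P and T)) or T and T or (not not (not T and T) or T and T) and S) or not R)
= not (not not (not (not (not T and T) or not (not T and T) and P) or T and T or (not not (not T and T) or T and T) and S) or not R)
= not (not not (not not (not T and T) or T and T or (not not (not T and T) or T and T) and S) or not R)
= not (not not (not not (not T and T) or T and T) or not R)
= not (not not (not T and T or T and T) or not R)
= not (not T and T or T and T) and R
= not T and R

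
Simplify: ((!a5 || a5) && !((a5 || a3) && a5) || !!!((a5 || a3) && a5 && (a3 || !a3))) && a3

!a5 && a3

((!a5 || a5) && !((a5 || a3) && a5) || !!!((a5 || a3) && a5 && (a3 || !a3))) && a3
= ((!a5 || a5) && !((a5 || a3) && a5) || !((a5 || a3) && a5 && (a3 || !a3))) && a3   [double negation]
= ((!a5 || a5) && !((a5 || a3) && a5) || !((a5 || a3) && a5)) && a3   [complement / identity]
= (!((a5 || a3) && a5) || !((a5 || a3) && a5)) && a3   [complement / identity]
= !((a5 || a3) && a5) && a3   [idempotence]
= !a5 && a3   [absorption]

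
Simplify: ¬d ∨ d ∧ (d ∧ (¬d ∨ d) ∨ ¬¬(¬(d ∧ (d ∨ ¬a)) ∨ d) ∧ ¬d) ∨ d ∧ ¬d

True

¬d ∨ d ∧ (d ∧ (¬d ∨ d) ∨ ¬¬(¬(d ∧ (d ∨ ¬a)) ∨ d) ∧ ¬d) ∨ d ∧ ¬d
= ¬d ∨ d ∧ (d ∧ (¬d ∨ d) ∨ (¬(d ∧ (d ∨ ¬a)) ∨ d) ∧ ¬d) ∨ d ∧ ¬d   — double negation
= ¬d ∨ d ∧ (d ∧ (¬d ∨ d) ∨ (¬d ∨ d) ∧ ¬d) ∨ d ∧ ¬d   — absorption
= ¬d ∨ d ∧ (d ∧ (¬d ∨ d) ∨ (¬d ∨ d) ∧ ¬d)   — complement / identity
= ¬d ∨ d ∧ (¬d ∨ d)   — distribution
= ¬d ∨ d   — complement / identity
= True   — complement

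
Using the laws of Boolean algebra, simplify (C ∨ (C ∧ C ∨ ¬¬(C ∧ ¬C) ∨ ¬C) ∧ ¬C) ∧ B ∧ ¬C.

(C ∨ (C ∧ C ∨ ¬¬(C ∧ ¬C) ∨ ¬C) ∧ ¬C) ∧ B ∧ ¬C
= (C ∨ (C ∧ C ∨ C ∧ ¬C ∨ ¬C) ∧ ¬C) ∧ B ∧ ¬C
= (C ∨ (C ∨ ¬C) ∧ ¬C) ∧ B ∧ ¬C
= (C ∨ ¬C) ∧ B ∧ ¬C
= B ∧ ¬C

B ∧ ¬C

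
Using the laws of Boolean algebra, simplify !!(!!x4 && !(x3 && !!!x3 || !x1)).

x4 && x1

!!(!!x4 && !(x3 && !!!x3 || !x1))
= !!(!!x4 && !(x3 && !x3 || !x1))
= !!(!!x4 && !!x1)
= !(!x4 || !x1)
= x4 && x1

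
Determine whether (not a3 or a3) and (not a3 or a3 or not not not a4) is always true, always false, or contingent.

always true

(not a3 or a3) and (not a3 or a3 or not not not a4)
= (not a3 or a3) and (not a3 or a3 or not a4)
= not a3 or a3
= True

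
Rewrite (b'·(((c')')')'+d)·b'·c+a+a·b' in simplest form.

b'·c+a

(b'·(((c')')')'+d)·b'·c+a+a·b'
= (b'·(c')'+d)·b'·c+a+a·b'   [double negation]
= (b'·c+d)·b'·c+a+a·b'   [double negation]
= (b'·c+d)·b'·c+a   [absorption]
= b'·c+a   [absorption]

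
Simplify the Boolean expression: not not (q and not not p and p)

not not (q and not not p and p)
= not not (q and p and p)   [double negation]
= q and p and p   [double negation]
= q and p   [idempotence]

q and p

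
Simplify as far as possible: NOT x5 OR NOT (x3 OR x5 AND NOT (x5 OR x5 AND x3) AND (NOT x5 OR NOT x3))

NOT x5 OR NOT x3

NOT x5 OR NOT (x3 OR x5 AND NOT (x5 OR x5 AND x3) AND (NOT x5 OR NOT x3))
= NOT x5 OR NOT (x3 OR x5 AND NOT x5 AND (NOT x5 OR NOT x3))
= NOT x5 OR NOT (x3 OR x5 AND NOT x5)
= NOT x5 OR NOT x3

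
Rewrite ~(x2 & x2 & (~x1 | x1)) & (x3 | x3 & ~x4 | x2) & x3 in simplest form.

~(x2 & x2 & (~x1 | x1)) & (x3 | x3 & ~x4 | x2) & x3
= ~(x2 & x2 & (~x1 | x1)) & (x3 | x2) & x3   (absorption)
= ~(x2 & (~x1 | x1)) & (x3 | x2) & x3   (idempotence)
= ~x2 & (x3 | x2) & x3   (complement / identity)
= ~x2 & x3   (absorption)

~x2 & x3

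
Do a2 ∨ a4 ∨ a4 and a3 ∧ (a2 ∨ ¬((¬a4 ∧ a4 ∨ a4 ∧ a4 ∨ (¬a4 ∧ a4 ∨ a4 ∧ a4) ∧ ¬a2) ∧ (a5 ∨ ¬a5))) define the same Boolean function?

No

E1: a2 ∨ a4 ∨ a4
    = a2 ∨ a4   [idempotence]
E2: a3 ∧ (a2 ∨ ¬((¬a4 ∧ a4 ∨ a4 ∧ a4 ∨ (¬a4 ∧ a4 ∨ a4 ∧ a4) ∧ ¬a2) ∧ (a5 ∨ ¬a5)))
    = a3 ∧ (a2 ∨ ¬((¬a4 ∧ a4 ∨ a4 ∧ a4) ∧ (a5 ∨ ¬a5)))   [absorption]
    = a3 ∧ (a2 ∨ ¬(¬a4 ∧ a4 ∨ a4 ∧ a4))   [complement / identity]
    = a3 ∧ (a2 ∨ ¬a4)   [distribution]
These differ: at a2=1, a3=0, a4=0, a5=0, E1 = 1 but E2 = 0.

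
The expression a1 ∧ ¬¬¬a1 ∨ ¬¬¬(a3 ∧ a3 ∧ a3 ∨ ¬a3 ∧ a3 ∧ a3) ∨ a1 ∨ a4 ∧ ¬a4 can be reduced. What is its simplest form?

a1 ∧ ¬¬¬a1 ∨ ¬¬¬(a3 ∧ a3 ∧ a3 ∨ ¬a3 ∧ a3 ∧ a3) ∨ a1 ∨ a4 ∧ ¬a4
= a1 ∧ ¬a1 ∨ ¬¬¬(a3 ∧ a3 ∧ a3 ∨ ¬a3 ∧ a3 ∧ a3) ∨ a1 ∨ a4 ∧ ¬a4   [double negation]
= a1 ∧ ¬a1 ∨ ¬¬¬(a3 ∧ a3) ∨ a1 ∨ a4 ∧ ¬a4   [distribution]
= a1 ∧ ¬a1 ∨ ¬¬¬(a3 ∧ a3) ∨ a1   [complement / identity]
= ¬¬¬(a3 ∧ a3) ∨ a1   [complement / identity]
= ¬(a3 ∧ a3) ∨ a1   [double negation]
= ¬a3 ∨ a1   [idempotence]

¬a3 ∨ a1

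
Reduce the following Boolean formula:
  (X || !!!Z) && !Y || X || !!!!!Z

X || !Z

(X || !!!Z) && !Y || X || !!!!!Z
= (X || !!!Z) && !Y || X || !!!Z   (double negation)
= X || !!!Z   (absorption)
= X || !Z   (double negation)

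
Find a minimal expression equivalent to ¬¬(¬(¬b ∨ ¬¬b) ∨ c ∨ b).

c ∨ b

¬¬(¬(¬b ∨ ¬¬b) ∨ c ∨ b)
= ¬¬(b ∧ ¬b ∨ c ∨ b)   [De Morgan]
= b ∧ ¬b ∨ c ∨ b   [double negation]
= c ∨ b   [complement / identity]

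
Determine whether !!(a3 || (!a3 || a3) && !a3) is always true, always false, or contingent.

always true

!!(a3 || (!a3 || a3) && !a3)
= a3 || (!a3 || a3) && !a3   (double negation)
= a3 || !a3   (complement / identity)
= true   (complement)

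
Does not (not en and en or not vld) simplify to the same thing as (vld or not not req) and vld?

E1: not (not en and en or not vld)
    = not not vld
    = vld
E2: (vld or not not req) and vld
    = (vld or req) and vld
    = vld
Both reduce to vld, so they are equivalent.

Yes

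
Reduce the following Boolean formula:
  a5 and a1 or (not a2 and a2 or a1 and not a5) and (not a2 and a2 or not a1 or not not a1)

a1

a5 and a1 or (not a2 and a2 or a1 and not a5) and (not a2 and a2 or not a1 or not not a1)
= a5 and a1 or not a2 and a2 or a1 and not a5 and (not a1 or not not a1)   — distribution
= a5 and a1 or not a2 and a2 or a1 and not a5 and (not a1 or a1)   — double negation
= a5 and a1 or not a2 and a2 or a1 and not a5   — complement / identity
= a5 and a1 or a1 and not a5   — complement / identity
= a1   — distribution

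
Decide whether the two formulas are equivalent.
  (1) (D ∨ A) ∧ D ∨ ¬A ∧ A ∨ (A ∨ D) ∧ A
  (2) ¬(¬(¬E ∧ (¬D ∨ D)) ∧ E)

E1: (D ∨ A) ∧ D ∨ ¬A ∧ A ∨ (A ∨ D) ∧ A
    = (D ∨ A) ∧ D ∨ ¬A ∧ A ∨ A   [absorption]
    = (D ∨ A) ∧ D ∨ A   [complement / identity]
    = D ∨ A   [absorption]
E2: ¬(¬(¬E ∧ (¬D ∨ D)) ∧ E)
    = ¬(¬¬E ∧ E)   [complement / identity]
    = ¬(E ∧ E)   [double negation]
    = ¬E   [idempotence]
These differ: at A=0, D=1, E=1, E1 = 1 but E2 = 0.

No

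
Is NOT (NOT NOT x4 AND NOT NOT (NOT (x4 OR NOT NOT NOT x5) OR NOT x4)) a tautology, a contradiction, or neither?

NOT (NOT NOT x4 AND NOT NOT (NOT (x4 OR NOT NOT NOT x5) OR NOT x4))
= NOT (NOT NOT x4 AND NOT NOT (NOT (x4 OR NOT x5) OR NOT x4))   [double negation]
= NOT x4 OR NOT (NOT (x4 OR NOT x5) OR NOT x4)   [De Morgan]
= NOT x4 OR (x4 OR NOT x5) AND x4   [De Morgan]
= NOT x4 OR x4   [absorption]
= TRUE   [complement]

tautology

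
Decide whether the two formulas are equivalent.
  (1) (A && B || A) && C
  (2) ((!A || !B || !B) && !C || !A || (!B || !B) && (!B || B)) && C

E1: (A && B || A) && C
    = A && C   — absorption
E2: ((!A || !B || !B) && !C || !A || (!B || !B) && (!B || B)) && C
    = ((!A || !B || !B) && !C || !A || !B || !B) && C   — complement / identity
    = (!A || !B || !B) && C   — absorption
    = (!A || !B) && C   — idempotence
These differ: at A=0, B=0, C=1, E1 = 0 but E2 = 1.

No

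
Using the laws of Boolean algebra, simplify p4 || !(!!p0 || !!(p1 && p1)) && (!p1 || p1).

p4 || !(!!p0 || !!(p1 && p1)) && (!p1 || p1)
= p4 || !(!!p0 || !!p1) && (!p1 || p1)   [idempotence]
= p4 || !(!!p0 || !!p1)   [complement / identity]
= p4 || !p0 && !p1   [De Morgan]

p4 || !p0 && !p1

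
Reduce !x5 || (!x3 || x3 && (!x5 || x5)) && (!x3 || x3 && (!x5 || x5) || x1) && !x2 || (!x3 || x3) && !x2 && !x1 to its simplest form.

!x5 || (!x3 || x3 && (!x5 || x5)) && (!x3 || x3 && (!x5 || x5) || x1) && !x2 || (!x3 || x3) && !x2 && !x1
= !x5 || (!x3 || x3 && (!x5 || x5)) && !x2 || (!x3 || x3) && !x2 && !x1   — absorption
= !x5 || (!x3 || x3) && !x2 || (!x3 || x3) && !x2 && !x1   — complement / identity
= !x5 || (!x3 || x3) && !x2   — absorption
= !x5 || !x2   — complement / identity

!x5 || !x2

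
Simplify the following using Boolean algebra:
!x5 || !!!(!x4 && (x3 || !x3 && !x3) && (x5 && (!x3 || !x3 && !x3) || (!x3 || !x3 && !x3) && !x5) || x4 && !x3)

!x5 || !!!(!x4 && (x3 || !x3 && !x3) && (x5 && (!x3 || !x3 && !x3) || (!x3 || !x3 && !x3) && !x5) || x4 && !x3)
= !x5 || !!!(!x4 && (x3 || !x3 && !x3) && (!x3 || !x3 && !x3) || x4 && !x3)   (distribution)
= !x5 || !!!(!x4 && (x3 && !x3 || !x3 && !x3) || x4 && !x3)   (distribution)
= !x5 || !!!(!x4 && !x3 || x4 && !x3)   (distribution)
= !x5 || !!!!x3   (distribution)
= !x5 || !!x3   (double negation)
= !x5 || x3   (double negation)

!x5 || x3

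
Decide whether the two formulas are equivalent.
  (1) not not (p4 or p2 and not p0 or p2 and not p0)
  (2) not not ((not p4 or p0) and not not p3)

No

E1: not not (p4 or p2 and not p0 or p2 and not p0)
    = p4 or p2 and not p0 or p2 and not p0
    = p4 or p2 and not p0
E2: not not ((not p4 or p0) and not not p3)
    = not not ((not p4 or p0) and p3)
    = (not p4 or p0) and p3
These differ: at p0=0, p2=0, p3=0, p4=1, E1 = 1 but E2 = 0.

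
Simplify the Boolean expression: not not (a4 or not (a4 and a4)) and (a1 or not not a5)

not not (a4 or not (a4 and a4)) and (a1 or not not a5)
= not not (a4 or not a4) and (a1 or not not a5)   (idempotence)
= (a4 or not a4) and (a1 or not not a5)   (double negation)
= a1 or not not a5   (complement / identity)
= a1 or a5   (double negation)

a1 or a5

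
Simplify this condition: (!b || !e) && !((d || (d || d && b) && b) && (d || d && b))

(!b || !e) && !((d || (d || d && b) && b) && (d || d && b))
= (!b || !e) && !((d || d && b) && (d || d && b))   (absorption)
= (!b || !e) && !(d || d && b)   (idempotence)
= (!b || !e) && !d   (absorption)

(!b || !e) && !d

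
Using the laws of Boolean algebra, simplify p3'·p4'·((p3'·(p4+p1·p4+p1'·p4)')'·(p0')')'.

p3'·p4'·((p3'·(p4+p1·p4+p1'·p4)')'·(p0')')'
= p3'·p4'·(p3'·(p4+p1·p4+p1'·p4)'+p0')   [De Morgan]
= p3'·p4'·(p3'·(p4+p4)'+p0')   [distribution]
= p3'·p4'·(p3'·p4'+p0')   [idempotence]
= p3'·p4'   [absorption]

p3'·p4'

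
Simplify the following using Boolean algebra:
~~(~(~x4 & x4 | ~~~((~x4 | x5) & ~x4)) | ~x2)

~~(~(~x4 & x4 | ~~~((~x4 | x5) & ~x4)) | ~x2)
= ~~(~(~x4 & x4 | ~((~x4 | x5) & ~x4)) | ~x2)   (double negation)
= ~~(~~((~x4 | x5) & ~x4) | ~x2)   (complement / identity)
= ~~(~~~x4 | ~x2)   (absorption)
= ~~(~x4 | ~x2)   (double negation)
= ~x4 | ~x2   (double negation)

~x4 | ~x2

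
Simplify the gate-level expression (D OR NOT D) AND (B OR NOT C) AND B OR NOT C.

B OR NOT C

(D OR NOT D) AND (B OR NOT C) AND B OR NOT C
= (B OR NOT C) AND B OR NOT C   (complement / identity)
= B OR NOT C   (absorption)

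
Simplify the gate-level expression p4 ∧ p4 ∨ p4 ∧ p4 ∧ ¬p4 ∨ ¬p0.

p4 ∧ p4 ∨ p4 ∧ p4 ∧ ¬p4 ∨ ¬p0
= p4 ∧ p4 ∨ p4 ∧ ¬p4 ∨ ¬p0   [idempotence]
= (p4 ∨ ¬p4) ∧ p4 ∨ ¬p0   [distribution]
= p4 ∨ ¬p0   [complement / identity]

p4 ∨ ¬p0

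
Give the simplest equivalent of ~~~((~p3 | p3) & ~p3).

p3

~~~((~p3 | p3) & ~p3)
= ~((~p3 | p3) & ~p3)   — double negation
= ~~p3   — complement / identity
= p3   — double negation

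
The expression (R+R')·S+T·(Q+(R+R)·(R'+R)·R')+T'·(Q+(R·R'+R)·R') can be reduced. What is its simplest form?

S+Q

(R+R')·S+T·(Q+(R+R)·(R'+R)·R')+T'·(Q+(R·R'+R)·R')
= (R+R')·S+T·(Q+(R·R'+R)·R')+T'·(Q+(R·R'+R)·R')   (distribution)
= (R+R')·S+(T+T')·(Q+(R·R'+R)·R')   (distribution)
= (R+R')·S+(T+T')·(Q+R·R')   (complement / identity)
= (R+R')·S+(T+T')·Q   (complement / identity)
= (R+R')·S+Q   (complement / identity)
= S+Q   (complement / identity)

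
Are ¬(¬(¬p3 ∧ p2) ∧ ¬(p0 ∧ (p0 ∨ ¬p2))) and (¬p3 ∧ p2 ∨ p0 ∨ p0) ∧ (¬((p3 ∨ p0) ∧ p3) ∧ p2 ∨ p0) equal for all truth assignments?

E1: ¬(¬(¬p3 ∧ p2) ∧ ¬(p0 ∧ (p0 ∨ ¬p2)))
    = ¬(¬(¬p3 ∧ p2) ∧ ¬p0)   — absorption
    = ¬p3 ∧ p2 ∨ p0   — De Morgan
E2: (¬p3 ∧ p2 ∨ p0 ∨ p0) ∧ (¬((p3 ∨ p0) ∧ p3) ∧ p2 ∨ p0)
    = (¬p3 ∧ p2 ∨ p0 ∨ p0) ∧ (¬p3 ∧ p2 ∨ p0)   — absorption
    = ¬p3 ∧ p2 ∨ p0   — absorption
Both reduce to ¬p3 ∧ p2 ∨ p0, so they are equivalent.

Yes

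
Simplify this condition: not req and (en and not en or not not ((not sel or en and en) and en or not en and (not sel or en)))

not req and (not sel or en)

not req and (en and not en or not not ((not sel or en and en) and en or not en and (not sel or en)))
= not req and (en and not en or not not ((not sel or en) and en or not en and (not sel or en)))   (idempotence)
= not req and (en and not en or (not sel or en) and en or not en and (not sel or en))   (double negation)
= not req and ((not sel or en) and en or not en and (not sel or en))   (complement / identity)
= not req and (not sel or en)   (distribution)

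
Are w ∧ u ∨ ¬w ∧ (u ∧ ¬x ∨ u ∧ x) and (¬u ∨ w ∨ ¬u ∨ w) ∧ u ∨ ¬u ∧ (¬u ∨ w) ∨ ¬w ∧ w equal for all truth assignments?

No

E1: w ∧ u ∨ ¬w ∧ (u ∧ ¬x ∨ u ∧ x)
    = w ∧ u ∨ ¬w ∧ u ∧ (¬x ∨ x)   (distribution)
    = w ∧ u ∨ ¬w ∧ u   (complement / identity)
    = u   (distribution)
E2: (¬u ∨ w ∨ ¬u ∨ w) ∧ u ∨ ¬u ∧ (¬u ∨ w) ∨ ¬w ∧ w
    = (¬u ∨ w ∨ ¬u ∨ w) ∧ u ∨ ¬u ∧ (¬u ∨ w)   (complement / identity)
    = (¬u ∨ w) ∧ u ∨ ¬u ∧ (¬u ∨ w)   (idempotence)
    = ¬u ∨ w   (distribution)
These differ: at u=0, w=0, x=0, E1 = 0 but E2 = 1.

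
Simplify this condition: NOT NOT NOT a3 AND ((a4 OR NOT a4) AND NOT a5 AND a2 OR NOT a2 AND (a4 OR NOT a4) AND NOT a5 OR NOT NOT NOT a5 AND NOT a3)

NOT NOT NOT a3 AND ((a4 OR NOT a4) AND NOT a5 AND a2 OR NOT a2 AND (a4 OR NOT a4) AND NOT a5 OR NOT NOT NOT a5 AND NOT a3)
= NOT NOT NOT a3 AND ((a4 OR NOT a4) AND NOT a5 OR NOT NOT NOT a5 AND NOT a3)   [distribution]
= NOT NOT NOT a3 AND ((a4 OR NOT a4) AND NOT a5 OR NOT a5 AND NOT a3)   [double negation]
= NOT a3 AND ((a4 OR NOT a4) AND NOT a5 OR NOT a5 AND NOT a3)   [double negation]
= NOT a3 AND (NOT a5 OR NOT a5 AND NOT a3)   [complement / identity]
= NOT a3 AND NOT a5   [absorption]

NOT a3 AND NOT a5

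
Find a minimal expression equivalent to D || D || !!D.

D

D || D || !!D
= D || D || D   — double negation
= D || D   — idempotence
= D   — idempotence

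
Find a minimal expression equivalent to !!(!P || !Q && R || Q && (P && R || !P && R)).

!P || R

!!(!P || !Q && R || Q && (P && R || !P && R))
= !P || !Q && R || Q && (P && R || !P && R)
= !P || !Q && R || Q && R
= !P || R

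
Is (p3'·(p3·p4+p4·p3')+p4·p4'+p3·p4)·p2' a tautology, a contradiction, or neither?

(p3'·(p3·p4+p4·p3')+p4·p4'+p3·p4)·p2'
= (p3'·(p3·p4+p4·p3')+p3·p4)·p2'   — complement / identity
= (p3'·p4+p3·p4)·p2'   — distribution
= p4·p2'   — distribution
This depends on p2, p4, so it is not a constant.

neither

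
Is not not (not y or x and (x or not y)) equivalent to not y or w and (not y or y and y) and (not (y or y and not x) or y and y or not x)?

No

E1: not not (not y or x and (x or not y))
    = not not (not y or x)   (absorption)
    = not y or x   (double negation)
E2: not y or w and (not y or y and y) and (not (y or y and not x) or y and y or not x)
    = not y or w and (not y or y and y) and (not y or y and y or not x)   (absorption)
    = not y or w and (not y or y and y)   (absorption)
    = not y or w and (not y or y)   (idempotence)
    = not y or w   (complement / identity)
These differ: at w=0, x=1, y=1, E1 = 1 but E2 = 0.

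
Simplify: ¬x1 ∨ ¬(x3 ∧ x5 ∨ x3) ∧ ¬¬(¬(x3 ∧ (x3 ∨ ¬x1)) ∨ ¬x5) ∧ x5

¬x1 ∨ ¬x3 ∧ x5

¬x1 ∨ ¬(x3 ∧ x5 ∨ x3) ∧ ¬¬(¬(x3 ∧ (x3 ∨ ¬x1)) ∨ ¬x5) ∧ x5
= ¬x1 ∨ ¬x3 ∧ ¬¬(¬(x3 ∧ (x3 ∨ ¬x1)) ∨ ¬x5) ∧ x5   [absorption]
= ¬x1 ∨ ¬x3 ∧ (¬(x3 ∧ (x3 ∨ ¬x1)) ∨ ¬x5) ∧ x5   [double negation]
= ¬x1 ∨ ¬x3 ∧ (¬x3 ∨ ¬x5) ∧ x5   [absorption]
= ¬x1 ∨ ¬x3 ∧ x5   [absorption]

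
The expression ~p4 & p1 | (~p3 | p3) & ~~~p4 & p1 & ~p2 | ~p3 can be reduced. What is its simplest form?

~p4 & p1 | (~p3 | p3) & ~~~p4 & p1 & ~p2 | ~p3
= ~p4 & p1 | (~p3 | p3) & ~p4 & p1 & ~p2 | ~p3   (double negation)
= ~p4 & p1 | ~p4 & p1 & ~p2 | ~p3   (complement / identity)
= ~p4 & p1 | ~p3   (absorption)

~p4 & p1 | ~p3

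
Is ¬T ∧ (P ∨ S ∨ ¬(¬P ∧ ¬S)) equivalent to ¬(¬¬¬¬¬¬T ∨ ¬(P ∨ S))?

Yes

E1: ¬T ∧ (P ∨ S ∨ ¬(¬P ∧ ¬S))
    = ¬T ∧ (P ∨ S ∨ P ∨ S)   — De Morgan
    = ¬T ∧ (P ∨ S)   — idempotence
E2: ¬(¬¬¬¬¬¬T ∨ ¬(P ∨ S))
    = ¬(¬¬¬¬T ∨ ¬(P ∨ S))   — double negation
    = ¬(¬¬T ∨ ¬(P ∨ S))   — double negation
    = ¬T ∧ (P ∨ S)   — De Morgan
Both reduce to ¬T ∧ (P ∨ S), so they are equivalent.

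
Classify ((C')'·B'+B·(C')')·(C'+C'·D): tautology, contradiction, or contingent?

((C')'·B'+B·(C')')·(C'+C'·D)
= (C')'·(C'+C'·D)   — distribution
= (C')'·C'   — absorption
= C·C'   — double negation
= 0   — complement

contradiction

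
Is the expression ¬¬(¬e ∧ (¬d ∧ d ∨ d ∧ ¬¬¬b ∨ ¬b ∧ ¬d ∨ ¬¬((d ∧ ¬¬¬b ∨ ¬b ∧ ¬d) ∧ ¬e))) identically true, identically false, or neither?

¬¬(¬e ∧ (¬d ∧ d ∨ d ∧ ¬¬¬b ∨ ¬b ∧ ¬d ∨ ¬¬((d ∧ ¬¬¬b ∨ ¬b ∧ ¬d) ∧ ¬e)))
= ¬¬(¬e ∧ (¬d ∧ d ∨ d ∧ ¬¬¬b ∨ ¬b ∧ ¬d ∨ (d ∧ ¬¬¬b ∨ ¬b ∧ ¬d) ∧ ¬e))   (double negation)
= ¬¬(¬e ∧ (¬d ∧ d ∨ d ∧ ¬¬¬b ∨ ¬b ∧ ¬d))   (absorption)
= ¬¬(¬e ∧ (d ∧ ¬¬¬b ∨ ¬b ∧ ¬d))   (complement / identity)
= ¬¬(¬e ∧ (d ∧ ¬b ∨ ¬b ∧ ¬d))   (double negation)
= ¬e ∧ (d ∧ ¬b ∨ ¬b ∧ ¬d)   (double negation)
= ¬e ∧ ¬b   (distribution)
This depends on b, e, so it is not a constant.

neither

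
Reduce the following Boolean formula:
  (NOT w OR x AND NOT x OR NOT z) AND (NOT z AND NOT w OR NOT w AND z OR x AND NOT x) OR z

NOT w OR z

(NOT w OR x AND NOT x OR NOT z) AND (NOT z AND NOT w OR NOT w AND z OR x AND NOT x) OR z
= (NOT w OR x AND NOT x OR NOT z) AND (NOT w OR x AND NOT x) OR z   (distribution)
= NOT w OR x AND NOT x OR z   (absorption)
= NOT w OR z   (complement / identity)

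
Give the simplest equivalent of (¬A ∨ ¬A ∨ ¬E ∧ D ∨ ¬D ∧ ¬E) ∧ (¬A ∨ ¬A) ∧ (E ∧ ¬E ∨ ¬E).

¬A ∧ ¬E

(¬A ∨ ¬A ∨ ¬E ∧ D ∨ ¬D ∧ ¬E) ∧ (¬A ∨ ¬A) ∧ (E ∧ ¬E ∨ ¬E)
= (¬A ∨ ¬A ∨ ¬E) ∧ (¬A ∨ ¬A) ∧ (E ∧ ¬E ∨ ¬E)   — distribution
= (¬A ∨ ¬A) ∧ (E ∧ ¬E ∨ ¬E)   — absorption
= (¬A ∨ ¬A) ∧ ¬E   — complement / identity
= ¬A ∧ ¬E   — idempotence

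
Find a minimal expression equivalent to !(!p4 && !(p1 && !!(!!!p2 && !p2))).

p4 || p1 && !p2

!(!p4 && !(p1 && !!(!!!p2 && !p2)))
= !(!p4 && !(p1 && !!!p2 && !p2))   [double negation]
= !(!p4 && !(p1 && !p2 && !p2))   [double negation]
= !(!p4 && !(p1 && !p2))   [idempotence]
= p4 || p1 && !p2   [De Morgan]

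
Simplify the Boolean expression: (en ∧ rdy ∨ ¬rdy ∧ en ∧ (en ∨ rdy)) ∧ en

en

(en ∧ rdy ∨ ¬rdy ∧ en ∧ (en ∨ rdy)) ∧ en
= (en ∧ rdy ∨ ¬rdy ∧ en) ∧ en   [absorption]
= en ∧ en   [distribution]
= en   [idempotence]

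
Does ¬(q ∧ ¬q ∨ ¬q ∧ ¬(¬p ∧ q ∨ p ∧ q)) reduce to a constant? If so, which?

¬(q ∧ ¬q ∨ ¬q ∧ ¬(¬p ∧ q ∨ p ∧ q))
= ¬(q ∧ ¬q ∨ ¬q ∧ ¬q)
= ¬¬q
= q
This depends on q, so it is not a constant.

no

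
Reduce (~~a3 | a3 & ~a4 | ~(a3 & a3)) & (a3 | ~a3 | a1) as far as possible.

1

(~~a3 | a3 & ~a4 | ~(a3 & a3)) & (a3 | ~a3 | a1)
= (a3 | a3 & ~a4 | ~(a3 & a3)) & (a3 | ~a3 | a1)
= (a3 | ~(a3 & a3)) & (a3 | ~a3 | a1)
= (a3 | ~a3) & (a3 | ~a3 | a1)
= a3 | ~a3
= 1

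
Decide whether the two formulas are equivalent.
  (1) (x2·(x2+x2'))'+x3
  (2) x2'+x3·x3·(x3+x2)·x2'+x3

E1: (x2·(x2+x2'))'+x3
    = x2'+x3   (complement / identity)
E2: x2'+x3·x3·(x3+x2)·x2'+x3
    = x2'+x3·x3·x2'+x3   (absorption)
    = x2'+x3·x2'+x3   (idempotence)
    = x2'+x3   (absorption)
Both reduce to x2'+x3, so they are equivalent.

Yes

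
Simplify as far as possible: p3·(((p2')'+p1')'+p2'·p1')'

p3·p2

p3·(((p2')'+p1')'+p2'·p1')'
= p3·(p2'·p1+p2'·p1')'   [De Morgan]
= p3·(p2')'   [distribution]
= p3·p2   [double negation]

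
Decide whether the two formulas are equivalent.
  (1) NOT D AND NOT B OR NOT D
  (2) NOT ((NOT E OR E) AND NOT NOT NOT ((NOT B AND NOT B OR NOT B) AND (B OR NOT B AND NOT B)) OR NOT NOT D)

E1: NOT D AND NOT B OR NOT D
    = NOT D
E2: NOT ((NOT E OR E) AND NOT NOT NOT ((NOT B AND NOT B OR NOT B) AND (B OR NOT B AND NOT B)) OR NOT NOT D)
    = NOT ((NOT E OR E) AND NOT ((NOT B AND NOT B OR NOT B) AND (B OR NOT B AND NOT B)) OR NOT NOT D)
    = NOT (NOT ((NOT B AND NOT B OR NOT B) AND (B OR NOT B AND NOT B)) OR NOT NOT D)
    = NOT (NOT (NOT B AND NOT B OR NOT B AND B) OR NOT NOT D)
    = (NOT B AND NOT B OR NOT B AND B) AND NOT D
    = NOT B AND NOT D
These differ: at B=1, D=0, E=0, E1 = 1 but E2 = 0.

No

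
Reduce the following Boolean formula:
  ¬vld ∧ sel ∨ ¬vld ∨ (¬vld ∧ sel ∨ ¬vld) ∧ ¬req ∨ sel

¬vld ∨ sel

¬vld ∧ sel ∨ ¬vld ∨ (¬vld ∧ sel ∨ ¬vld) ∧ ¬req ∨ sel
= ¬vld ∧ sel ∨ ¬vld ∨ sel   — absorption
= ¬vld ∨ sel   — absorption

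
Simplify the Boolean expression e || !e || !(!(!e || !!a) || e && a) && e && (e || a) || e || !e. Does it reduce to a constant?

e || !e || !(!(!e || !!a) || e && a) && e && (e || a) || e || !e
= e || !e || !(!(!e || !!a) || e && a) && e || e || !e   [absorption]
= e || !e || !(e && !a || e && a) && e || e || !e   [De Morgan]
= e || !e || !e && e || e || !e   [distribution]
= e || !e || e || !e   [complement / identity]
= e || !e   [idempotence]
= true   [complement]

true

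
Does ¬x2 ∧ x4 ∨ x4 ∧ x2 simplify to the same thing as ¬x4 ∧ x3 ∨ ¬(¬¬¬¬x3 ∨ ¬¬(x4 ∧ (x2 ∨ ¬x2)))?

No

E1: ¬x2 ∧ x4 ∨ x4 ∧ x2
    = x4   — distribution
E2: ¬x4 ∧ x3 ∨ ¬(¬¬¬¬x3 ∨ ¬¬(x4 ∧ (x2 ∨ ¬x2)))
    = ¬x4 ∧ x3 ∨ ¬(¬¬¬¬x3 ∨ ¬¬x4)   — complement / identity
    = ¬x4 ∧ x3 ∨ ¬¬¬x3 ∧ ¬x4   — De Morgan
    = ¬x4 ∧ x3 ∨ ¬x3 ∧ ¬x4   — double negation
    = ¬x4   — distribution
These differ: at x2=0, x3=0, x4=0, E1 = 0 but E2 = 1.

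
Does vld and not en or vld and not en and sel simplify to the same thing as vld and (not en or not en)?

E1: vld and not en or vld and not en and sel
    = vld and not en
E2: vld and (not en or not en)
    = vld and not en
Both reduce to vld and not en, so they are equivalent.

Yes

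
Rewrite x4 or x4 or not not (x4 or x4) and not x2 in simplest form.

x4 or x4 or not not (x4 or x4) and not x2
= x4 or x4 or (x4 or x4) and not x2   — double negation
= x4 or x4   — absorption
= x4   — idempotence

x4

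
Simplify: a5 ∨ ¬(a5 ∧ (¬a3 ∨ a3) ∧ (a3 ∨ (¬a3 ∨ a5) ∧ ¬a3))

a5 ∨ ¬(a5 ∧ (¬a3 ∨ a3) ∧ (a3 ∨ (¬a3 ∨ a5) ∧ ¬a3))
= a5 ∨ ¬(a5 ∧ (¬a3 ∨ a3) ∧ (a3 ∨ ¬a3))   (absorption)
= a5 ∨ ¬(a5 ∧ (¬a3 ∨ a3))   (complement / identity)
= a5 ∨ ¬a5   (complement / identity)
= True   (complement)

True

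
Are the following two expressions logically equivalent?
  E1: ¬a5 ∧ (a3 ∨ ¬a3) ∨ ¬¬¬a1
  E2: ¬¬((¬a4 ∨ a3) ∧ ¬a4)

E1: ¬a5 ∧ (a3 ∨ ¬a3) ∨ ¬¬¬a1
    = ¬a5 ∧ (a3 ∨ ¬a3) ∨ ¬a1
    = ¬a5 ∨ ¬a1
E2: ¬¬((¬a4 ∨ a3) ∧ ¬a4)
    = ¬¬¬a4
    = ¬a4
These differ: at a1=0, a3=0, a4=1, a5=1, E1 = 1 but E2 = 0.

No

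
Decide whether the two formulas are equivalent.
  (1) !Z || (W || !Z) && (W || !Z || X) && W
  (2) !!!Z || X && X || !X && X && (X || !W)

E1: !Z || (W || !Z) && (W || !Z || X) && W
    = !Z || (W || !Z) && W   (absorption)
    = !Z || W   (absorption)
E2: !!!Z || X && X || !X && X && (X || !W)
    = !!!Z || X && X || !X && X   (absorption)
    = !!!Z || X   (distribution)
    = !Z || X   (double negation)
These differ: at W=1, X=0, Z=1, E1 = 1 but E2 = 0.

No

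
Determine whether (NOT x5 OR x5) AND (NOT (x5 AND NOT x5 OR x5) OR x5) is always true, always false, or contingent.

always true

(NOT x5 OR x5) AND (NOT (x5 AND NOT x5 OR x5) OR x5)
= (NOT x5 OR x5) AND (NOT x5 OR x5)   [complement / identity]
= NOT x5 OR x5   [idempotence]
= TRUE   [complement]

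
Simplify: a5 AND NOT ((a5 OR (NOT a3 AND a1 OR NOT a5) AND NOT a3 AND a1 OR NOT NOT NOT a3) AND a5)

a5 AND NOT ((a5 OR (NOT a3 AND a1 OR NOT a5) AND NOT a3 AND a1 OR NOT NOT NOT a3) AND a5)
= a5 AND NOT ((a5 OR (NOT a3 AND a1 OR NOT a5) AND NOT a3 AND a1 OR NOT a3) AND a5)   — double negation
= a5 AND NOT ((a5 OR NOT a3 AND a1 OR NOT a3) AND a5)   — absorption
= a5 AND NOT ((a5 OR NOT a3) AND a5)   — absorption
= a5 AND NOT a5   — absorption
= FALSE   — complement

FALSE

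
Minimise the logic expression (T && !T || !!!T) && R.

(T && !T || !!!T) && R
= !!!T && R   [complement / identity]
= !T && R   [double negation]

!T && R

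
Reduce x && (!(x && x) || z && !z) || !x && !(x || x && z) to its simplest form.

!x

x && (!(x && x) || z && !z) || !x && !(x || x && z)
= x && (!x || z && !z) || !x && !(x || x && z)   (idempotence)
= x && !x || !x && !(x || x && z)   (complement / identity)
= x && !x || !x && !x   (absorption)
= !x   (distribution)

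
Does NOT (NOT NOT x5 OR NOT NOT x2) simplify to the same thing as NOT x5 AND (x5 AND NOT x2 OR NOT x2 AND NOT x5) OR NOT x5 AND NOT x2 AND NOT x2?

E1: NOT (NOT NOT x5 OR NOT NOT x2)
    = NOT x5 AND NOT x2   (De Morgan)
E2: NOT x5 AND (x5 AND NOT x2 OR NOT x2 AND NOT x5) OR NOT x5 AND NOT x2 AND NOT x2
    = NOT x5 AND NOT x2 AND (x5 OR NOT x5) OR NOT x5 AND NOT x2 AND NOT x2   (distribution)
    = NOT x5 AND NOT x2 OR NOT x5 AND NOT x2 AND NOT x2   (complement / identity)
    = NOT x5 AND NOT x2   (absorption)
Both reduce to NOT x5 AND NOT x2, so they are equivalent.

Yes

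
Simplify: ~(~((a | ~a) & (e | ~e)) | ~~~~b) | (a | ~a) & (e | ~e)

1

~(~((a | ~a) & (e | ~e)) | ~~~~b) | (a | ~a) & (e | ~e)
= ~(~((a | ~a) & (e | ~e)) | ~~b) | (a | ~a) & (e | ~e)   (double negation)
= (a | ~a) & (e | ~e) & ~b | (a | ~a) & (e | ~e)   (De Morgan)
= (a | ~a) & (e | ~e)   (absorption)
= a | ~a   (complement / identity)
= 1   (complement)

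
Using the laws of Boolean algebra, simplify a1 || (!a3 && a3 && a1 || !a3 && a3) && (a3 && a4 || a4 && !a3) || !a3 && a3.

a1 || (!a3 && a3 && a1 || !a3 && a3) && (a3 && a4 || a4 && !a3) || !a3 && a3
= a1 || !a3 && a3 && (a3 && a4 || a4 && !a3) || !a3 && a3
= a1 || !a3 && a3 && a4 || !a3 && a3
= a1 || !a3 && a3
= a1

a1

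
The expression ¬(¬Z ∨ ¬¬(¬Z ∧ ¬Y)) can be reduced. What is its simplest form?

Z

¬(¬Z ∨ ¬¬(¬Z ∧ ¬Y))
= ¬(¬Z ∨ ¬Z ∧ ¬Y)   — double negation
= ¬¬Z   — absorption
= Z   — double negation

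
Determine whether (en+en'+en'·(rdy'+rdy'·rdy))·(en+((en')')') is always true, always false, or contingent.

(en+en'+en'·(rdy'+rdy'·rdy))·(en+((en')')')
= (en+en'+en'·rdy')·(en+((en')')')   (complement / identity)
= (en+en')·(en+((en')')')   (absorption)
= (en+en')·(en+en')   (double negation)
= en+en'   (idempotence)
= 1   (complement)

always true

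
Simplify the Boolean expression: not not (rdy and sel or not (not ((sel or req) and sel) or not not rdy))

not not (rdy and sel or not (not ((sel or req) and sel) or not not rdy))
= not not (rdy and sel or not (not sel or not not rdy))   — absorption
= not not (rdy and sel or sel and not rdy)   — De Morgan
= not not sel   — distribution
= sel   — double negation

sel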